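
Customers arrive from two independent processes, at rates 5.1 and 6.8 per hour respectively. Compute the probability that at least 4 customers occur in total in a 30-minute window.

Independent Poisson processes superpose: combined rate λ = 5.1 + 6.8 = 11.9 per hour.
Over the interval, μ = 11.9 × 0.5 = 5.95 (a 30-minute window = 0.5 hours).
P(N ≥ 4) = 1 − P(N ≤ 3) ≈ 0.8443.

0.8443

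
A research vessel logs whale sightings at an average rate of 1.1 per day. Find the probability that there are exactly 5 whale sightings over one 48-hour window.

0.0476

Over the interval, μ = 1.1 × 2 = 2.2 (a 48-hour window = 2 days).
P(N = 5) = e^(−μ) μ^5/5! = e^(−2.2) · 2.2^5/120 ≈ 0.0476.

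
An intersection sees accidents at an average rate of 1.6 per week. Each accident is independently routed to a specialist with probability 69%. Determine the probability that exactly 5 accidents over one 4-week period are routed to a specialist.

Thinning: the accidents that are routed to a specialist themselves form a Poisson process with rate 0.69 × 1.6 = 1.104 per week.
Over the interval, μ = 1.104 × 4 = 4.416 (a 4-week period = 4 weeks).
P(N = 5) = e^(−4.416) · 4.416^5/5! ≈ 0.1691.

0.1691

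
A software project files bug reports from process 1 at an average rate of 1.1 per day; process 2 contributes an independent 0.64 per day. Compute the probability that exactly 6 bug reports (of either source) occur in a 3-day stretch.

0.1519

Independent Poisson processes superpose: combined rate λ = 1.1 + 0.64 = 1.74 per day.
Over the interval, μ = 1.74 × 3 = 5.22 (a 3-day stretch = 3 days).
P(N = 6) = e^(−5.22) · 5.22^6/6! ≈ 0.1519.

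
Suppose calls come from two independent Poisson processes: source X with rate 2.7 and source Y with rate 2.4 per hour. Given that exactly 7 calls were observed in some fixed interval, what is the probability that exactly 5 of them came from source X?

0.1934

Given the total, each event is independently from source X with probability p = λ_X/(λ_X+λ_Y) = 2.7/5.1 ≈ 0.5294.
So K ~ Binomial(7, 2.7/5.1): P(K = 5) = C(7,5) · (2.7/5.1)^5 · (2.4/5.1)^2 ≈ 0.1934.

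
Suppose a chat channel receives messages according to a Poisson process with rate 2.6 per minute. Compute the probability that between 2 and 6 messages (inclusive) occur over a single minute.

0.7154

With mean μ = 2.6 per minute,
P(2 ≤ N ≤ 6) = Σ_{j=2}^{6} e^(−2.6) · 2.6^j/j! ≈ 0.7154.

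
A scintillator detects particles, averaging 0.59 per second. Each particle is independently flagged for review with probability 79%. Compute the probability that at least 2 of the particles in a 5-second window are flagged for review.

Thinning: the particles that are flagged for review themselves form a Poisson process with rate 0.79 × 0.59 = 0.4661 per second.
Over the interval, μ = 0.4661 × 5 = 2.3305 (a 5-second window = 5 seconds).
P(N ≥ 2) = 1 − P(N ≤ 1) ≈ 0.6761.

0.6761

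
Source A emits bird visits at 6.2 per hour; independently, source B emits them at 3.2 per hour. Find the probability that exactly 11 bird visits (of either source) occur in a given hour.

Independent Poisson processes superpose: combined rate λ = 6.2 + 3.2 = 9.4 per hour.
So μ = 9.4.
P(N = 11) = e^(−9.4) · 9.4^11/11! ≈ 0.1049.

0.1049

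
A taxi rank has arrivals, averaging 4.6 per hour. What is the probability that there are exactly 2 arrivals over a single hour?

With mean μ = 4.6 per hour,
P(N = 2) = e^(−μ) μ^2/2! = e^(−4.6) · 4.6^2/2 ≈ 0.1063.

0.1063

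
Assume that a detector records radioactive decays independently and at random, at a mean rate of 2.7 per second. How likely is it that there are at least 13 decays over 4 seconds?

0.2896

Over the interval, μ = 2.7 × 4 = 10.8 (4 seconds).
P(N ≥ 13) = 1 − P(N ≤ 12) = 1 − Σ_{j=0}^{12} e^(−μ) μ^j/j! ≈ 0.2896.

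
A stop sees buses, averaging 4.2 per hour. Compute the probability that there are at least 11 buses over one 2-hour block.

Over the interval, μ = 4.2 × 2 = 8.4 (a 2-hour block = 2 hours).
P(N ≥ 11) = 1 − P(N ≤ 10) = 1 − Σ_{j=0}^{10} e^(−μ) μ^j/j! ≈ 0.2257.

0.2257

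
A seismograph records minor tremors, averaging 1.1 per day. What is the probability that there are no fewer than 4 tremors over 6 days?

0.8948

Over the interval, μ = 1.1 × 6 = 6.6 (6 days).
P(N ≥ 4) = 1 − P(N ≤ 3) = 1 − Σ_{j=0}^{3} e^(−μ) μ^j/j! ≈ 0.8948.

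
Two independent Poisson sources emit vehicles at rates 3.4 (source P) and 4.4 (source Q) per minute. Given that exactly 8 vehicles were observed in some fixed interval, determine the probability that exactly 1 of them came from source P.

Given the total, each event is independently from source P with probability p = λ_P/(λ_P+λ_Q) = 3.4/7.8 ≈ 0.4359.
So K ~ Binomial(8, 3.4/7.8): P(K = 1) = C(8,1) · (3.4/7.8)^1 · (4.4/7.8)^7 ≈ 0.0634.

0.0634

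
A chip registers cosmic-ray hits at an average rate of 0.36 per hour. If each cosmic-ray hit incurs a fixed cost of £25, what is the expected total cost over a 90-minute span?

£13.5

E[N] = 0.36 × 1.5 = 0.54 (a 90-minute span = 1.5 hours); E[cost] = 0.54 × £25 = £13.5.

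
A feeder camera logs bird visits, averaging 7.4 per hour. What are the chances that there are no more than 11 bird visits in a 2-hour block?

Over the interval, μ = 7.4 × 2 = 14.8 (a 2-hour block = 2 hours).
P(N ≤ 11) = Σ_{j=0}^{11} e^(−μ) μ^j/j! ≈ 0.1984.

0.1984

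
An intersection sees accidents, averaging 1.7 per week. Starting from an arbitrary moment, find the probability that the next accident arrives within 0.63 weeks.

0.6573

Inter-arrival times are exponential with rate λ = 1.7 per week.
P(T ≤ 0.63) = 1 − e^(−λt) = 1 − e^(−1.7 × 0.63) = 1 − e^(−1.071) ≈ 0.6573.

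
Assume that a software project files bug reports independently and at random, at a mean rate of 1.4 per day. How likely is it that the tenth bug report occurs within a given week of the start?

0.5168

Over the interval, μ = 1.4 × 7 = 9.8 (a week = 7 days).
The tenth arrival falls in the interval iff at least 10 events occur there: P(S_10 ≤ t) = P(N ≥ 10) = 1 − P(N ≤ 9) ≈ 0.5168.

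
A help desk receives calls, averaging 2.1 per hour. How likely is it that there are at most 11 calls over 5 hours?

Over the interval, μ = 2.1 × 5 = 10.5 (5 hours).
P(N ≤ 11) = Σ_{j=0}^{11} e^(−μ) μ^j/j! ≈ 0.6387.

0.6387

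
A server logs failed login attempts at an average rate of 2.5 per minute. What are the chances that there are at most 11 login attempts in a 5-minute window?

0.4058

Over the interval, μ = 2.5 × 5 = 12.5 (a 5-minute window = 5 minutes).
P(N ≤ 11) = Σ_{j=0}^{11} e^(−μ) μ^j/j! ≈ 0.4058.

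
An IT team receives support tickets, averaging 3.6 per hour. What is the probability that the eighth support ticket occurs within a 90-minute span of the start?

0.1783

Over the interval, μ = 3.6 × 1.5 = 5.4 (a 90-minute span = 1.5 hours).
The eighth arrival falls in the interval iff at least 8 events occur there: P(S_8 ≤ t) = P(N ≥ 8) = 1 − P(N ≤ 7) ≈ 0.1783.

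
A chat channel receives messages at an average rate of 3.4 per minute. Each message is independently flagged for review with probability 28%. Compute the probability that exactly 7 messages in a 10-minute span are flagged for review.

0.1032

Thinning: the messages that are flagged for review themselves form a Poisson process with rate 0.28 × 3.4 = 0.952 per minute.
Over the interval, μ = 0.952 × 10 = 9.52 (a 10-minute span = 10 minutes).
P(N = 7) = e^(−9.52) · 9.52^7/7! ≈ 0.1032.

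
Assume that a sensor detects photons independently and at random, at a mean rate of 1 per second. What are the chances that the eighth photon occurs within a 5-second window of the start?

0.1334

Over the interval, μ = 1 × 5 = 5 (a 5-second window = 5 seconds).
The eighth arrival falls in the interval iff at least 8 events occur there: P(S_8 ≤ t) = P(N ≥ 8) = 1 − P(N ≤ 7) ≈ 0.1334.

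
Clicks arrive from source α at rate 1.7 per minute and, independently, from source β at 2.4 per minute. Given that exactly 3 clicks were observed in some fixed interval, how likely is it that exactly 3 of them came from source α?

0.0713

Given the total, each event is independently from source α with probability p = λ_α/(λ_α+λ_β) = 1.7/4.1 ≈ 0.4146.
So K ~ Binomial(3, 1.7/4.1): P(K = 3) = C(3,3) · (1.7/4.1)^3 · (2.4/4.1)^0 ≈ 0.0713.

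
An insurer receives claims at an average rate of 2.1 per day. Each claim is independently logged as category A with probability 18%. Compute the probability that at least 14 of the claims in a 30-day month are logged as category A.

Thinning: the claims that are logged as category A themselves form a Poisson process with rate 0.18 × 2.1 = 0.378 per day.
Over the interval, μ = 0.378 × 30 = 11.34 (a 30-day month = 30 days).
P(N ≥ 14) = 1 − P(N ≤ 13) ≈ 0.2511.

0.2511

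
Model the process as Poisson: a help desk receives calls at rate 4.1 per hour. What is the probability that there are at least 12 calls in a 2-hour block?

0.1269

Over the interval, μ = 4.1 × 2 = 8.2 (a 2-hour block = 2 hours).
P(N ≥ 12) = 1 − P(N ≤ 11) = 1 − Σ_{j=0}^{11} e^(−μ) μ^j/j! ≈ 0.1269.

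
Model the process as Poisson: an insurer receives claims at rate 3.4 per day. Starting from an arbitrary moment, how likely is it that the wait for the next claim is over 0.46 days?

The wait for the next event is exponential with rate λ = 3.4 per day.
P(T > 0.46) = e^(−λt) = e^(−3.4 × 0.46) = e^(−1.564) ≈ 0.2093.

0.2093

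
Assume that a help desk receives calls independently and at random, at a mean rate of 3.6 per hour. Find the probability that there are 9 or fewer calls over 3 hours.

0.3626

Over the interval, μ = 3.6 × 3 = 10.8 (3 hours).
P(N ≤ 9) = Σ_{j=0}^{9} e^(−μ) μ^j/j! ≈ 0.3626.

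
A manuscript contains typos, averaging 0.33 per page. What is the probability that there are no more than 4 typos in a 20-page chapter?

Over the interval, μ = 0.33 × 20 = 6.6 (a 20-page chapter = 20 pages).
P(N ≤ 4) = Σ_{j=0}^{4} e^(−μ) μ^j/j! ≈ 0.2127.

0.2127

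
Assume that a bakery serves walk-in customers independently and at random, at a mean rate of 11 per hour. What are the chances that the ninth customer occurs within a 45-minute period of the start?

0.4423

Over the interval, μ = 11 × 0.75 = 8.25 (a 45-minute period = 0.75 hours).
The ninth arrival falls in the interval iff at least 9 events occur there: P(S_9 ≤ t) = P(N ≥ 9) = 1 − P(N ≤ 8) ≈ 0.4423.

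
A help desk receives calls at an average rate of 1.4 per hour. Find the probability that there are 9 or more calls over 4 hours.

0.1143

Over the interval, μ = 1.4 × 4 = 5.6 (4 hours).
P(N ≥ 9) = 1 − P(N ≤ 8) = 1 − Σ_{j=0}^{8} e^(−μ) μ^j/j! ≈ 0.1143.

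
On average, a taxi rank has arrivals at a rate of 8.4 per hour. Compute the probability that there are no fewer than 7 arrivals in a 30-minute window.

0.1325

Over the interval, μ = 8.4 × 0.5 = 4.2 (a 30-minute window = 0.5 hours).
P(N ≥ 7) = 1 − P(N ≤ 6) = 1 − Σ_{j=0}^{6} e^(−μ) μ^j/j! ≈ 0.1325.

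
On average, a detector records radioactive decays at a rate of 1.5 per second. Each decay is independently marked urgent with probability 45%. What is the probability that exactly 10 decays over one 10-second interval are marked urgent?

Thinning: the decays that are marked urgent themselves form a Poisson process with rate 0.45 × 1.5 = 0.675 per second.
Over the interval, μ = 0.675 × 10 = 6.75 (a 10-second interval = 10 seconds).
P(N = 10) = e^(−6.75) · 6.75^10/10! ≈ 0.0634.

0.0634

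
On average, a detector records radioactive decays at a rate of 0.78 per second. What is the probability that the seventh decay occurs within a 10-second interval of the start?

0.6616

Over the interval, μ = 0.78 × 10 = 7.8 (a 10-second interval = 10 seconds).
The seventh arrival falls in the interval iff at least 7 events occur there: P(S_7 ≤ t) = P(N ≥ 7) = 1 − P(N ≤ 6) ≈ 0.6616.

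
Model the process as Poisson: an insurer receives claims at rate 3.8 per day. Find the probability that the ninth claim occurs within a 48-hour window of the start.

Over the interval, μ = 3.8 × 2 = 7.6 (a 48-hour window = 2 days).
The ninth arrival falls in the interval iff at least 9 events occur there: P(S_9 ≤ t) = P(N ≥ 9) = 1 − P(N ≤ 8) ≈ 0.3518.

0.3518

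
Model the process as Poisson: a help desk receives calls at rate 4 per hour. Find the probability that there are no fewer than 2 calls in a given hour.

0.9084

With mean μ = 4 per hour,
P(N ≥ 2) = 1 − P(N ≤ 1) = 1 − Σ_{j=0}^{1} e^(−μ) μ^j/j! ≈ 0.9084.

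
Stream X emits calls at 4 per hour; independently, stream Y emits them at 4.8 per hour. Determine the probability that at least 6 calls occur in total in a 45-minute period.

0.6453

Independent Poisson processes superpose: combined rate λ = 4 + 4.8 = 8.8 per hour.
Over the interval, μ = 8.8 × 0.75 = 6.6 (a 45-minute period = 0.75 hours).
P(N ≥ 6) = 1 − P(N ≤ 5) ≈ 0.6453.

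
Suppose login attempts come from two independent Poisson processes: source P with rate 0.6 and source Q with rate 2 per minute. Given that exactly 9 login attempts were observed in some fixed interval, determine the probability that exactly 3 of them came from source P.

0.2139

Given the total, each event is independently from source P with probability p = λ_P/(λ_P+λ_Q) = 0.6/2.6 ≈ 0.2308.
So K ~ Binomial(9, 0.6/2.6): P(K = 3) = C(9,3) · (0.6/2.6)^3 · (2/2.6)^6 ≈ 0.2139.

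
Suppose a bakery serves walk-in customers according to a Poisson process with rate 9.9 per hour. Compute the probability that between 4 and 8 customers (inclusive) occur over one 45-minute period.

0.6101

Over the interval, μ = 9.9 × 0.75 = 7.425 (a 45-minute period = 0.75 hours).
P(4 ≤ N ≤ 8) = Σ_{j=4}^{8} e^(−7.425) · 7.425^j/j! ≈ 0.6101.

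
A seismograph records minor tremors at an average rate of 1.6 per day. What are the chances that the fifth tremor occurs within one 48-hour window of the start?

0.2194

Over the interval, μ = 1.6 × 2 = 3.2 (a 48-hour window = 2 days).
The fifth arrival falls in the interval iff at least 5 events occur there: P(S_5 ≤ t) = P(N ≥ 5) = 1 − P(N ≤ 4) ≈ 0.2194.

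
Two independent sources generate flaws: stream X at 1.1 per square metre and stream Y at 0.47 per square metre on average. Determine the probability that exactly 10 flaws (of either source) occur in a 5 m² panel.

0.0954

Independent Poisson processes superpose: combined rate λ = 1.1 + 0.47 = 1.57 per square metre.
Over the interval, μ = 1.57 × 5 = 7.85 (a 5 m² panel = 5 square metres).
P(N = 10) = e^(−7.85) · 7.85^10/10! ≈ 0.0954.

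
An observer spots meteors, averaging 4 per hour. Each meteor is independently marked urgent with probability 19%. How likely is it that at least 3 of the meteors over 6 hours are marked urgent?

0.8331

Thinning: the meteors that are marked urgent themselves form a Poisson process with rate 0.19 × 4 = 0.76 per hour.
Over the interval, μ = 0.76 × 6 = 4.56 (6 hours).
P(N ≥ 3) = 1 − P(N ≤ 2) ≈ 0.8331.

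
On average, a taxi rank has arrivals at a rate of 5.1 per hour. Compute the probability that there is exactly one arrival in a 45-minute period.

Over the interval, μ = 5.1 × 0.75 = 3.825 (a 45-minute period = 0.75 hours).
P(N = 1) = e^(−μ) μ^1/1! = e^(−3.825) · 3.825^1/1 ≈ 0.0835.

0.0835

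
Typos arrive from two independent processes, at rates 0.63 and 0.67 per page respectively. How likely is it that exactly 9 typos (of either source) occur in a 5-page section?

Independent Poisson processes superpose: combined rate λ = 0.63 + 0.67 = 1.3 per page.
Over the interval, μ = 1.3 × 5 = 6.5 (a 5-page section = 5 pages).
P(N = 9) = e^(−6.5) · 6.5^9/9! ≈ 0.0858.

0.0858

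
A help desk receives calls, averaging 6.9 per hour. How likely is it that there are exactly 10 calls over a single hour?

0.0679

With mean μ = 6.9 per hour,
P(N = 10) = e^(−μ) μ^10/10! = e^(−6.9) · 6.9^10/3628800 ≈ 0.0679.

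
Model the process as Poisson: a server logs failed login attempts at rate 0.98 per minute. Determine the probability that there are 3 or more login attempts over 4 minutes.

Over the interval, μ = 0.98 × 4 = 3.92 (4 minutes).
P(N ≥ 3) = 1 − P(N ≤ 2) = 1 − Σ_{j=0}^{2} e^(−μ) μ^j/j! ≈ 0.7499.

0.7499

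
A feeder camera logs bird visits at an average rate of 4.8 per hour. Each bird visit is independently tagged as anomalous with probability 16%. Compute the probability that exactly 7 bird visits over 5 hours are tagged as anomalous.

Thinning: the bird visits that are tagged as anomalous themselves form a Poisson process with rate 0.16 × 4.8 = 0.768 per hour.
Over the interval, μ = 0.768 × 5 = 3.84 (5 hours).
P(N = 7) = e^(−3.84) · 3.84^7/7! ≈ 0.0525.

0.0525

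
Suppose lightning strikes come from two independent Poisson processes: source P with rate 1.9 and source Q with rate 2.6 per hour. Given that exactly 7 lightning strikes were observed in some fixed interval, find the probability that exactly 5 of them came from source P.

Given the total, each event is independently from source P with probability p = λ_P/(λ_P+λ_Q) = 1.9/4.5 ≈ 0.4222.
So K ~ Binomial(7, 1.9/4.5): P(K = 5) = C(7,5) · (1.9/4.5)^5 · (2.6/4.5)^2 ≈ 0.0941.

0.0941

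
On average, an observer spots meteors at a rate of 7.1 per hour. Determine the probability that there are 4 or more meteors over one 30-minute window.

0.4741

Over the interval, μ = 7.1 × 0.5 = 3.55 (a 30-minute window = 0.5 hours).
P(N ≥ 4) = 1 − P(N ≤ 3) = 1 − Σ_{j=0}^{3} e^(−μ) μ^j/j! ≈ 0.4741.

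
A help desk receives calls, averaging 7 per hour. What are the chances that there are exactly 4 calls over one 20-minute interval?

Over the interval, μ = 7 × 1/3 ≈ 2.33333 (a 20-minute interval = 1/3 hours).
P(N = 4) = e^(−μ) μ^4/4! = e^(−2.33333) · 2.33333^4/24 ≈ 0.1198.

0.1198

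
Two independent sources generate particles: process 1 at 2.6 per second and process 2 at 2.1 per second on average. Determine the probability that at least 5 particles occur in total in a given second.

0.5054

Independent Poisson processes superpose: combined rate λ = 2.6 + 2.1 = 4.7 per second.
So μ = 4.7.
P(N ≥ 5) = 1 − P(N ≤ 4) ≈ 0.5054.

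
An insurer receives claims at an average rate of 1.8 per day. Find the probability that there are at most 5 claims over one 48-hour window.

Over the interval, μ = 1.8 × 2 = 3.6 (a 48-hour window = 2 days).
P(N ≤ 5) = Σ_{j=0}^{5} e^(−μ) μ^j/j! ≈ 0.8441.

0.8441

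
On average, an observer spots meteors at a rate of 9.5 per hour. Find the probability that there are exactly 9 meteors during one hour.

0.1300

With mean μ = 9.5 per hour,
P(N = 9) = e^(−μ) μ^9/9! = e^(−9.5) · 9.5^9/362880 ≈ 0.1300.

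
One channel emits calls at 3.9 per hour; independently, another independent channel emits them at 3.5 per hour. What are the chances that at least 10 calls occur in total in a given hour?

Independent Poisson processes superpose: combined rate λ = 3.9 + 3.5 = 7.4 per hour.
So μ = 7.4.
P(N ≥ 10) = 1 − P(N ≤ 9) ≈ 0.2123.

0.2123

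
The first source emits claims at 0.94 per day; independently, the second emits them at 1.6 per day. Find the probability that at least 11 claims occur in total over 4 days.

Independent Poisson processes superpose: combined rate λ = 0.94 + 1.6 = 2.54 per day.
Over the interval, μ = 2.54 × 4 = 10.16 (4 days).
P(N ≥ 11) = 1 − P(N ≤ 10) ≈ 0.4370.

0.4370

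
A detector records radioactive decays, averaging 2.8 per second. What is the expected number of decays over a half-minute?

84

E[N] = λt = 2.8 × 30 = 84 (a half-minute = 30 seconds).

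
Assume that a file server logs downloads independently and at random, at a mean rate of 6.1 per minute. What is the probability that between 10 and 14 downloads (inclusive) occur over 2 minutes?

Over the interval, μ = 6.1 × 2 = 12.2 (2 minutes).
P(10 ≤ N ≤ 14) = Σ_{j=10}^{14} e^(−12.2) · 12.2^j/j! ≈ 0.5283.

0.5283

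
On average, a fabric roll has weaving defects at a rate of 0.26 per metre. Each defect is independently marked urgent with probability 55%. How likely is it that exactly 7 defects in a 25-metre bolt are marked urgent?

Thinning: the defects that are marked urgent themselves form a Poisson process with rate 0.55 × 0.26 = 0.143 per metre.
Over the interval, μ = 0.143 × 25 = 3.575 (a 25-metre bolt = 25 metres).
P(N = 7) = e^(−3.575) · 3.575^7/7! ≈ 0.0415.

0.0415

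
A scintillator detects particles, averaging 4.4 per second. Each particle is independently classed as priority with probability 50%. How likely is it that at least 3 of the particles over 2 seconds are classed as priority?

0.8149

Thinning: the particles that are classed as priority themselves form a Poisson process with rate 0.5 × 4.4 = 2.2 per second.
Over the interval, μ = 2.2 × 2 = 4.4 (2 seconds).
P(N ≥ 3) = 1 − P(N ≤ 2) ≈ 0.8149.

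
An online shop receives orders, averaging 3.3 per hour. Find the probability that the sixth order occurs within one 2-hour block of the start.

Over the interval, μ = 3.3 × 2 = 6.6 (a 2-hour block = 2 hours).
The sixth arrival falls in the interval iff at least 6 events occur there: P(S_6 ≤ t) = P(N ≥ 6) = 1 − P(N ≤ 5) ≈ 0.6453.

0.6453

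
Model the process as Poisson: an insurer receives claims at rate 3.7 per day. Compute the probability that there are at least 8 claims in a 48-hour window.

0.4607

Over the interval, μ = 3.7 × 2 = 7.4 (a 48-hour window = 2 days).
P(N ≥ 8) = 1 − P(N ≤ 7) = 1 − Σ_{j=0}^{7} e^(−μ) μ^j/j! ≈ 0.4607.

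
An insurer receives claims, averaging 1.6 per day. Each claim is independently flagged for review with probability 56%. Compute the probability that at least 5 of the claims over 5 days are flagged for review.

Thinning: the claims that are flagged for review themselves form a Poisson process with rate 0.56 × 1.6 = 0.896 per day.
Over the interval, μ = 0.896 × 5 = 4.48 (5 days).
P(N ≥ 5) = 1 − P(N ≤ 4) ≈ 0.4641.

0.4641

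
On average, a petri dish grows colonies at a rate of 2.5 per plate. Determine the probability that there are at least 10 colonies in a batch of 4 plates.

Over the interval, μ = 2.5 × 4 = 10 (a batch of 4 plates = 4 plates).
P(N ≥ 10) = 1 − P(N ≤ 9) = 1 − Σ_{j=0}^{9} e^(−μ) μ^j/j! ≈ 0.5421.

0.5421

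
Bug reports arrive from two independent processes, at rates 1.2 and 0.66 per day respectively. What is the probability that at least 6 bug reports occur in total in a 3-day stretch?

Independent Poisson processes superpose: combined rate λ = 1.2 + 0.66 = 1.86 per day.
Over the interval, μ = 1.86 × 3 = 5.58 (a 3-day stretch = 3 days).
P(N ≥ 6) = 1 − P(N ≤ 5) ≈ 0.4847.

0.4847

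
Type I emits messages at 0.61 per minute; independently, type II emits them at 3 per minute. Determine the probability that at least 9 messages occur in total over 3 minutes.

0.7526

Independent Poisson processes superpose: combined rate λ = 0.61 + 3 = 3.61 per minute.
Over the interval, μ = 3.61 × 3 = 10.83 (3 minutes).
P(N ≥ 9) = 1 − P(N ≤ 8) ≈ 0.7526.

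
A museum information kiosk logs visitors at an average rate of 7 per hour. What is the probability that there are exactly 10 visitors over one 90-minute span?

Over the interval, μ = 7 × 1.5 = 10.5 (a 90-minute span = 1.5 hours).
P(N = 10) = e^(−μ) μ^10/10! = e^(−10.5) · 10.5^10/3628800 ≈ 0.1236.

0.1236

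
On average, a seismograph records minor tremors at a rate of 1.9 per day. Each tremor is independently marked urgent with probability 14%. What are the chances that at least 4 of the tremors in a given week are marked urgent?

Thinning: the tremors that are marked urgent themselves form a Poisson process with rate 0.14 × 1.9 = 0.266 per day.
Over the interval, μ = 0.266 × 7 = 1.862 (a week = 7 days).
P(N ≥ 4) = 1 − P(N ≤ 3) ≈ 0.1189.

0.1189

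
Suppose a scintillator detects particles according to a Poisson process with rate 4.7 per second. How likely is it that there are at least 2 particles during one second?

0.9482

With mean μ = 4.7 per second,
P(N ≥ 2) = 1 − P(N ≤ 1) = 1 − Σ_{j=0}^{1} e^(−μ) μ^j/j! ≈ 0.9482.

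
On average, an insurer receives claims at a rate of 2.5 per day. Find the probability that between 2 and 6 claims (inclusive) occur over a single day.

With mean μ = 2.5 per day,
P(2 ≤ N ≤ 6) = Σ_{j=2}^{6} e^(−2.5) · 2.5^j/j! ≈ 0.6985.

0.6985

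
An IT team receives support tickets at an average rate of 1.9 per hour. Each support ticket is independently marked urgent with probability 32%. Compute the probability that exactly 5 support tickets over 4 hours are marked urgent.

Thinning: the support tickets that are marked urgent themselves form a Poisson process with rate 0.32 × 1.9 = 0.608 per hour.
Over the interval, μ = 0.608 × 4 = 2.432 (4 hours).
P(N = 5) = e^(−2.432) · 2.432^5/5! ≈ 0.0623.

0.0623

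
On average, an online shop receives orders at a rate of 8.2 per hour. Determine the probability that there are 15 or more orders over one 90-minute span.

Over the interval, μ = 8.2 × 1.5 = 12.3 (a 90-minute span = 1.5 hours).
P(N ≥ 15) = 1 − P(N ≤ 14) = 1 − Σ_{j=0}^{14} e^(−μ) μ^j/j! ≈ 0.2558.

0.2558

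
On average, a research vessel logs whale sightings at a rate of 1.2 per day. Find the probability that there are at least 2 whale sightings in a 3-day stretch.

Over the interval, μ = 1.2 × 3 = 3.6 (a 3-day stretch = 3 days).
P(N ≥ 2) = 1 − P(N ≤ 1) = 1 − Σ_{j=0}^{1} e^(−μ) μ^j/j! ≈ 0.8743.

0.8743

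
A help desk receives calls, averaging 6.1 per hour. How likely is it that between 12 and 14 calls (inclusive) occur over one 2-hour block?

0.3147

Over the interval, μ = 6.1 × 2 = 12.2 (a 2-hour block = 2 hours).
P(12 ≤ N ≤ 14) = Σ_{j=12}^{14} e^(−12.2) · 12.2^j/j! ≈ 0.3147.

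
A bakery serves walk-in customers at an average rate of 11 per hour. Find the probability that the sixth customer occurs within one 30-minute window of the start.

0.4711

Over the interval, μ = 11 × 0.5 = 5.5 (a 30-minute window = 0.5 hours).
The sixth arrival falls in the interval iff at least 6 events occur there: P(S_6 ≤ t) = P(N ≥ 6) = 1 − P(N ≤ 5) ≈ 0.4711.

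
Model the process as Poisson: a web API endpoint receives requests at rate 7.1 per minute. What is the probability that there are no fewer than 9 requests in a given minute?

0.2840

With mean μ = 7.1 per minute,
P(N ≥ 9) = 1 − P(N ≤ 8) = 1 − Σ_{j=0}^{8} e^(−μ) μ^j/j! ≈ 0.2840.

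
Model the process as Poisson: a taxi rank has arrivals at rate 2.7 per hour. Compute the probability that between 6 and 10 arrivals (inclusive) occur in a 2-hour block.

0.4314

Over the interval, μ = 2.7 × 2 = 5.4 (a 2-hour block = 2 hours).
P(6 ≤ N ≤ 10) = Σ_{j=6}^{10} e^(−5.4) · 5.4^j/j! ≈ 0.4314.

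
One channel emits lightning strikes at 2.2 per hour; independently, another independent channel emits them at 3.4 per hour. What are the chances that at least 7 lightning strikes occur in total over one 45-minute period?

0.1325

Independent Poisson processes superpose: combined rate λ = 2.2 + 3.4 = 5.6 per hour.
Over the interval, μ = 5.6 × 0.75 = 4.2 (a 45-minute period = 0.75 hours).
P(N ≥ 7) = 1 − P(N ≤ 6) ≈ 0.1325.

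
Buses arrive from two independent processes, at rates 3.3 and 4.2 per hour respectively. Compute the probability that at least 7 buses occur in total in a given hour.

Independent Poisson processes superpose: combined rate λ = 3.3 + 4.2 = 7.5 per hour.
So μ = 7.5.
P(N ≥ 7) = 1 − P(N ≤ 6) ≈ 0.6218.

0.6218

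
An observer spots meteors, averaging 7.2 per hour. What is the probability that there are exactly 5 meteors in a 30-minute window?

0.1377

Over the interval, μ = 7.2 × 0.5 = 3.6 (a 30-minute window = 0.5 hours).
P(N = 5) = e^(−μ) μ^5/5! = e^(−3.6) · 3.6^5/120 ≈ 0.1377.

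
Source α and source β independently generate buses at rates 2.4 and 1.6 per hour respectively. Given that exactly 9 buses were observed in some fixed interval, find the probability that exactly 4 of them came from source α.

Given the total, each event is independently from source α with probability p = λ_α/(λ_α+λ_β) = 2.4/4 = 0.6000.
So K ~ Binomial(9, 2.4/4): P(K = 4) = C(9,4) · (2.4/4)^4 · (1.6/4)^5 ≈ 0.1672.

0.1672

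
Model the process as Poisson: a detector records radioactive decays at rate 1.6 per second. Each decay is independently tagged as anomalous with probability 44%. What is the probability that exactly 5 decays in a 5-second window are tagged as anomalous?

Thinning: the decays that are tagged as anomalous themselves form a Poisson process with rate 0.44 × 1.6 = 0.704 per second.
Over the interval, μ = 0.704 × 5 = 3.52 (a 5-second window = 5 seconds).
P(N = 5) = e^(−3.52) · 3.52^5/5! ≈ 0.1333.

0.1333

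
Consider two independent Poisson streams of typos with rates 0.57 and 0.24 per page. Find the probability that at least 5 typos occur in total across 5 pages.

Independent Poisson processes superpose: combined rate λ = 0.57 + 0.24 = 0.81 per page.
Over the interval, μ = 0.81 × 5 = 4.05 (5 pages).
P(N ≥ 5) = 1 − P(N ≤ 4) ≈ 0.3809.

0.3809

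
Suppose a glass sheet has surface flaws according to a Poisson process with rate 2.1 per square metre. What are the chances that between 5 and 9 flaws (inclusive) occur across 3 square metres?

0.6470

Over the interval, μ = 2.1 × 3 = 6.3 (3 square metres).
P(5 ≤ N ≤ 9) = Σ_{j=5}^{9} e^(−6.3) · 6.3^j/j! ≈ 0.6470.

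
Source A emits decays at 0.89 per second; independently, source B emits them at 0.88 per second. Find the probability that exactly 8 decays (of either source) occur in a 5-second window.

0.1338

Independent Poisson processes superpose: combined rate λ = 0.89 + 0.88 = 1.77 per second.
Over the interval, μ = 1.77 × 5 = 8.85 (a 5-second window = 5 seconds).
P(N = 8) = e^(−8.85) · 8.85^8/8! ≈ 0.1338.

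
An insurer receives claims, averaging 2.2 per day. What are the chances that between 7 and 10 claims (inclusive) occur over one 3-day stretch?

Over the interval, μ = 2.2 × 3 = 6.6 (a 3-day stretch = 3 days).
P(7 ≤ N ≤ 10) = Σ_{j=7}^{10} e^(−6.6) · 6.6^j/j! ≈ 0.4166.

0.4166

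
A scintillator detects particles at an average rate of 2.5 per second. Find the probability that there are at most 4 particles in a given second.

0.8912

With mean μ = 2.5 per second,
P(N ≤ 4) = Σ_{j=0}^{4} e^(−μ) μ^j/j! ≈ 0.8912.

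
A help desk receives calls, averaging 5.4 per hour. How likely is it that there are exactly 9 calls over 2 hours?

0.1124

Over the interval, μ = 5.4 × 2 = 10.8 (2 hours).
P(N = 9) = e^(−μ) μ^9/9! = e^(−10.8) · 10.8^9/362880 ≈ 0.1124.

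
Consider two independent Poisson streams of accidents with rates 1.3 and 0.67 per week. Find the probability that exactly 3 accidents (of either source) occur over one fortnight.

Independent Poisson processes superpose: combined rate λ = 1.3 + 0.67 = 1.97 per week.
Over the interval, μ = 1.97 × 2 = 3.94 (a fortnight = 2 weeks).
P(N = 3) = e^(−3.94) · 3.94^3/3! ≈ 0.1983.

0.1983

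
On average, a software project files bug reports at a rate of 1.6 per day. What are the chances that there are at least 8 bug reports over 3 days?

0.1133

Over the interval, μ = 1.6 × 3 = 4.8 (3 days).
P(N ≥ 8) = 1 − P(N ≤ 7) = 1 − Σ_{j=0}^{7} e^(−μ) μ^j/j! ≈ 0.1133.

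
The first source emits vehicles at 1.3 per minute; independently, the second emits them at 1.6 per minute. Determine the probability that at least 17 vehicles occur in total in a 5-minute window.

0.2888

Independent Poisson processes superpose: combined rate λ = 1.3 + 1.6 = 2.9 per minute.
Over the interval, μ = 2.9 × 5 = 14.5 (a 5-minute window = 5 minutes).
P(N ≥ 17) = 1 − P(N ≤ 16) ≈ 0.2888.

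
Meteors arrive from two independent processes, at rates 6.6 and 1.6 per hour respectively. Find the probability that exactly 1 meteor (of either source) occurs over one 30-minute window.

0.0679

Independent Poisson processes superpose: combined rate λ = 6.6 + 1.6 = 8.2 per hour.
Over the interval, μ = 8.2 × 0.5 = 4.1 (a 30-minute window = 0.5 hours).
P(N = 1) = e^(−4.1) · 4.1^1/1! ≈ 0.0679.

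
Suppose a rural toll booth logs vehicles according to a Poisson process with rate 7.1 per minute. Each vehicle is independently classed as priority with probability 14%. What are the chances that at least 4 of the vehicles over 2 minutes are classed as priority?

Thinning: the vehicles that are classed as priority themselves form a Poisson process with rate 0.14 × 7.1 = 0.994 per minute.
Over the interval, μ = 0.994 × 2 = 1.988 (2 minutes).
P(N ≥ 4) = 1 − P(N ≤ 3) ≈ 0.1407.

0.1407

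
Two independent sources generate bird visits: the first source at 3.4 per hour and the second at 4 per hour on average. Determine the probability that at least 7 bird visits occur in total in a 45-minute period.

Independent Poisson processes superpose: combined rate λ = 3.4 + 4 = 7.4 per hour.
Over the interval, μ = 7.4 × 0.75 = 5.55 (a 45-minute period = 0.75 hours).
P(N ≥ 7) = 1 − P(N ≤ 6) ≈ 0.3218.

0.3218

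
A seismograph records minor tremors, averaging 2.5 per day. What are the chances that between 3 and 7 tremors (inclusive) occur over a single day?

With mean μ = 2.5 per day,
P(3 ≤ N ≤ 7) = Σ_{j=3}^{7} e^(−2.5) · 2.5^j/j! ≈ 0.4519.

0.4519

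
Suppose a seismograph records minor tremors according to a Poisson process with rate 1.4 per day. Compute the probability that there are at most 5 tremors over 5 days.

0.3007

Over the interval, μ = 1.4 × 5 = 7 (5 days).
P(N ≤ 5) = Σ_{j=0}^{5} e^(−μ) μ^j/j! ≈ 0.3007.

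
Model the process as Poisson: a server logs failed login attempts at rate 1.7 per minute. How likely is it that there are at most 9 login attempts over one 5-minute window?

Over the interval, μ = 1.7 × 5 = 8.5 (a 5-minute window = 5 minutes).
P(N ≤ 9) = Σ_{j=0}^{9} e^(−μ) μ^j/j! ≈ 0.6530.

0.6530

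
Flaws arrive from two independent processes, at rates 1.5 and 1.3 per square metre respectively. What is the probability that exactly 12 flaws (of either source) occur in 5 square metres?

0.0984

Independent Poisson processes superpose: combined rate λ = 1.5 + 1.3 = 2.8 per square metre.
Over the interval, μ = 2.8 × 5 = 14 (5 square metres).
P(N = 12) = e^(−14) · 14^12/12! ≈ 0.0984.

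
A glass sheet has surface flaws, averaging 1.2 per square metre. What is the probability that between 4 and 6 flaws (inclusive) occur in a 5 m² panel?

Over the interval, μ = 1.2 × 5 = 6 (a 5 m² panel = 5 square metres).
P(4 ≤ N ≤ 6) = Σ_{j=4}^{6} e^(−6) · 6^j/j! ≈ 0.4551.

0.4551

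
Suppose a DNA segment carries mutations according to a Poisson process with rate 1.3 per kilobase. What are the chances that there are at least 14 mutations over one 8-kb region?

Over the interval, μ = 1.3 × 8 = 10.4 (an 8-kb region = 8 kilobases).
P(N ≥ 14) = 1 − P(N ≤ 13) = 1 − Σ_{j=0}^{13} e^(−μ) μ^j/j! ≈ 0.1664.

0.1664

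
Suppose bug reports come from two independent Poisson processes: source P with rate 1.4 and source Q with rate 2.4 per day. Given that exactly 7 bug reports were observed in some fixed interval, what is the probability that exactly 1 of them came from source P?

Given the total, each event is independently from source P with probability p = λ_P/(λ_P+λ_Q) = 1.4/3.8 ≈ 0.3684.
So K ~ Binomial(7, 1.4/3.8): P(K = 1) = C(7,1) · (1.4/3.8)^1 · (2.4/3.8)^6 ≈ 0.1637.

0.1637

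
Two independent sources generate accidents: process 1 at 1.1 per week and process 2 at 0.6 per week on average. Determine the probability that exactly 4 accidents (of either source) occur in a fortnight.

Independent Poisson processes superpose: combined rate λ = 1.1 + 0.6 = 1.7 per week.
Over the interval, μ = 1.7 × 2 = 3.4 (a fortnight = 2 weeks).
P(N = 4) = e^(−3.4) · 3.4^4/4! ≈ 0.1858.

0.1858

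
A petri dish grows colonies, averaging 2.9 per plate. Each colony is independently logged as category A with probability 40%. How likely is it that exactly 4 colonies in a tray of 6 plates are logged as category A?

0.0928

Thinning: the colonies that are logged as category A themselves form a Poisson process with rate 0.4 × 2.9 = 1.16 per plate.
Over the interval, μ = 1.16 × 6 = 6.96 (a tray of 6 plates = 6 plates).
P(N = 4) = e^(−6.96) · 6.96^4/4! ≈ 0.0928.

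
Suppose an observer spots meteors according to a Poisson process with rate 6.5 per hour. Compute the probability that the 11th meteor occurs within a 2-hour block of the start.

0.7483

Over the interval, μ = 6.5 × 2 = 13 (a 2-hour block = 2 hours).
The 11th arrival falls in the interval iff at least 11 events occur there: P(S_11 ≤ t) = P(N ≥ 11) = 1 − P(N ≤ 10) ≈ 0.7483.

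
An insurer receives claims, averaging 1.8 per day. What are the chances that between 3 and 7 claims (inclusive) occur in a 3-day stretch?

0.7269

Over the interval, μ = 1.8 × 3 = 5.4 (a 3-day stretch = 3 days).
P(3 ≤ N ≤ 7) = Σ_{j=3}^{7} e^(−5.4) · 5.4^j/j! ≈ 0.7269.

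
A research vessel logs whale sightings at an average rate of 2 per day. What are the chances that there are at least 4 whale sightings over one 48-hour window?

0.5665

Over the interval, μ = 2 × 2 = 4 (a 48-hour window = 2 days).
P(N ≥ 4) = 1 − P(N ≤ 3) = 1 − Σ_{j=0}^{3} e^(−μ) μ^j/j! ≈ 0.5665.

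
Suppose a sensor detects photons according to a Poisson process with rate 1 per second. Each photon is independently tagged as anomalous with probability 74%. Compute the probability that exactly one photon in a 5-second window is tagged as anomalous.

0.0915

Thinning: the photons that are tagged as anomalous themselves form a Poisson process with rate 0.74 × 1 = 0.74 per second.
Over the interval, μ = 0.74 × 5 = 3.7 (a 5-second window = 5 seconds).
P(N = 1) = e^(−3.7) · 3.7^1/1! ≈ 0.0915.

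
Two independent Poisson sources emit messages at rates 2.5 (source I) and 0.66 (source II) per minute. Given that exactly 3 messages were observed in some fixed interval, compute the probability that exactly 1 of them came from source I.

0.1035

Given the total, each event is independently from source I with probability p = λ_I/(λ_I+λ_II) = 2.5/3.16 ≈ 0.7911.
So K ~ Binomial(3, 2.5/3.16): P(K = 1) = C(3,1) · (2.5/3.16)^1 · (0.66/3.16)^2 ≈ 0.1035.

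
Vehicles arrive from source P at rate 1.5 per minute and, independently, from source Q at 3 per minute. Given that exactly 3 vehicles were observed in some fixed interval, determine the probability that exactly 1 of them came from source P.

Given the total, each event is independently from source P with probability p = λ_P/(λ_P+λ_Q) = 1.5/4.5 ≈ 0.3333.
So K ~ Binomial(3, 1.5/4.5): P(K = 1) = C(3,1) · (1.5/4.5)^1 · (3/4.5)^2 ≈ 0.4444.

0.4444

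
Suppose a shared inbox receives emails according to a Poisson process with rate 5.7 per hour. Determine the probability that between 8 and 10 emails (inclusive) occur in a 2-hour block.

Over the interval, μ = 5.7 × 2 = 11.4 (a 2-hour block = 2 hours).
P(8 ≤ N ≤ 10) = Σ_{j=8}^{10} e^(−11.4) · 11.4^j/j! ≈ 0.2939.

0.2939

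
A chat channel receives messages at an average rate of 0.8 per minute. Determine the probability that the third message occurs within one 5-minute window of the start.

Over the interval, μ = 0.8 × 5 = 4 (a 5-minute window = 5 minutes).
The third arrival falls in the interval iff at least 3 events occur there: P(S_3 ≤ t) = P(N ≥ 3) = 1 − P(N ≤ 2) ≈ 0.7619.

0.7619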